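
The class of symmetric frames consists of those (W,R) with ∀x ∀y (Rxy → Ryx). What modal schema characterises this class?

A defining formula is s → □◇s (the B axiom).
Suppose s→□◇s is valid. Take Rxy and set V(s)={x}. Then s at x, so □◇s at x, so ◇s at y, so some z with Ryz has s; z=x, i.e. Ryx.

s → □◇s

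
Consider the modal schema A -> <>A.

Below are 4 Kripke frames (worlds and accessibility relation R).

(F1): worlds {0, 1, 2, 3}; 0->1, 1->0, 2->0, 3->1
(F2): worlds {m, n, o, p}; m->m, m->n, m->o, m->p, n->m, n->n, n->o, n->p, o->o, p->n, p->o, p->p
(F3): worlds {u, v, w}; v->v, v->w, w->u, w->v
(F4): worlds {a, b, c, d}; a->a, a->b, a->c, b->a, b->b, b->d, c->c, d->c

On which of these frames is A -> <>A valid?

(F2)

The schema corresponds to reflexivity: forall x Rxx.
(F1): fails — world 0 does not see itself.
(F2): condition met.
(F3): fails — world u does not see itself.
(F4): fails — world d does not see itself.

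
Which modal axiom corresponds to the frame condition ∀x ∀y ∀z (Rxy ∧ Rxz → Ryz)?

◇r → □◇r

A defining formula is ◇r → □◇r (the 5 axiom).
Suppose ◇r→□◇r is valid. Take Rxy, Rxz and set V(r)={y}. Then ◇r at x, so □◇r at x, so ◇r at z, so some w with Rzw has r; w=y, i.e. Rzy. By symmetry of the argument, Ryz.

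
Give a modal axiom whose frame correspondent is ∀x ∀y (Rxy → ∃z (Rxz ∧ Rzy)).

This is density; the standard corresponding axiom is C4: □□q → □q.
Suppose □□q→□q is valid. Take Rxy and set V(q)={w : xR²w}. Then □□q at x, so □q at x, so q at y, i.e. ∃z(Rxz∧Rzy).

□□q → □q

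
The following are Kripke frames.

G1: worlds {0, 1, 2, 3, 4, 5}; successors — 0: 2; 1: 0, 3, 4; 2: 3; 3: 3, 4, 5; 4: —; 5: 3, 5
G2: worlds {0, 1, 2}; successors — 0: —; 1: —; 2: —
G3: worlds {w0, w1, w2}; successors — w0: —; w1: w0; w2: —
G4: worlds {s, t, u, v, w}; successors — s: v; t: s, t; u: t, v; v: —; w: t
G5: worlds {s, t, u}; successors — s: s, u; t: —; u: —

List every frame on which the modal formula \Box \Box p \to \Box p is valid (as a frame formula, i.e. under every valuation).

This is the axiom for density; its first-order frame correspondent is \forall x \forall y (Rxy \to \exists z (Rxz \wedge Rzy)).
G1: fails — R10 but no z with R1z and Rz0.
G2: satisfies the condition.
G3: fails — Rw1w0 but no z with Rw1z and Rzw0.
G4: fails — Ruv but no z with Ruz and Rzv.
G5: satisfies the condition.

G2, G5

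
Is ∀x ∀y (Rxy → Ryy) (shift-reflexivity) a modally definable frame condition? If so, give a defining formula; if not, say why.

Yes — defined by □(□r → r)

The condition is shift-reflexivity. A defining modal formula is □(□r → r).
Suppose □(□r→r) is valid. Take Rxy and set V(r)={w : Ryw}. Then at y, □r holds; since □(□r→r) at x, □r→r at y, so r at y, i.e. Ryy.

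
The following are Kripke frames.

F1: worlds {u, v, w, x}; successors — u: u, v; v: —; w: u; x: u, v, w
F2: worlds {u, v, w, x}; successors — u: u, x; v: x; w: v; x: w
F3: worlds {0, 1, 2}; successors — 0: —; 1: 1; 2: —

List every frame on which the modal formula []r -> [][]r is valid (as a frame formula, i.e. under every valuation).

F3

Frame correspondent (Sahlqvist): forall x forall y forall z (Rxy & Ryz -> Rxz) — i.e. transitivity.
F1: fails — Rwu and Ruv but not Rwv.
F2: fails — Rxw and Rwv but not Rxv.
F3: holds.
Valid on: F3.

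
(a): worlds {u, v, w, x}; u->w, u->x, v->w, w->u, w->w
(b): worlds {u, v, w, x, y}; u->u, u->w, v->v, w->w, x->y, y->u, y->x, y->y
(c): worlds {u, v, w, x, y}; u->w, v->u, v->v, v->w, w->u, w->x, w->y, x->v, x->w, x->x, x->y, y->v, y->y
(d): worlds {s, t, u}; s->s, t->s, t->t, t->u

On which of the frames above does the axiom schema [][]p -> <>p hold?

This is the axiom for a generalized confluence (Geach) condition; its first-order frame correspondent is forall x exists w (x R^2 w & xRw).
(a): fails — at x but no t with xR²t and xRt.
(b): condition met.
(c): fails — at u but no t with uR²t and uRt.
(d): fails — at u but no w with uR²w and uRw.
Valid on: (b).

(b)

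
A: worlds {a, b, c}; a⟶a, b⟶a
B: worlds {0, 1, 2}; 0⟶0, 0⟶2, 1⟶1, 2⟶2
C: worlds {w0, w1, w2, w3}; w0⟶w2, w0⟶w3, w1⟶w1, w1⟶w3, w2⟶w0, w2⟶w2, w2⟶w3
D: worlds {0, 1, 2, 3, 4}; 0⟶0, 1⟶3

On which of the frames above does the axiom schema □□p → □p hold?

The schema corresponds to density: ∀x ∀y (Rxy → ∃z (Rxz ∧ Rzy)).
A: ✓.
B: ✓.
C: ✓.
D: fails — R13 but no z with R1z and Rz3.
Valid on: A, B, C.

A, B, C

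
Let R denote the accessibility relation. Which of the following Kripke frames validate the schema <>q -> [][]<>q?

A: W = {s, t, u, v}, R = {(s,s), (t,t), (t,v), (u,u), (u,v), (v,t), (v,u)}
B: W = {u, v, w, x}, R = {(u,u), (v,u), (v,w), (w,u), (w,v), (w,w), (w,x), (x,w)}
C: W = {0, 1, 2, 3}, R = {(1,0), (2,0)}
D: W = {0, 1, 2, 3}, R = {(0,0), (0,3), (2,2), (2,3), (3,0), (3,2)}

Frame correspondent (Sahlqvist): forall x forall y forall z ((xRy & x R^2 z) -> exists w (y = w & zRw)) — i.e. a generalized confluence (Geach) condition.
A: fails — tRt, tR²u but no w with t=w and uRw.
B: fails — vRu, vR²x but no t with u=t and xRt.
C: satisfies the condition.
D: fails — 0R0, 0R²2 but no w with 0=w and 2Rw.

C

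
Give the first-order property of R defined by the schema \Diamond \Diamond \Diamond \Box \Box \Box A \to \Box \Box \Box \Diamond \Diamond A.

This is a Sahlqvist (Geach-type) schema ◇^3□^3A → □^3◇^2A.
First-order correspondent: \forall x \forall y \forall z ((x R^3 y \wedge x R^3 z) \to \exists w (y R^3 w \wedge z R^2 w)).

\forall x \forall y \forall z ((x R^3 y \wedge x R^3 z) \to \exists w (y R^3 w \wedge z R^2 w))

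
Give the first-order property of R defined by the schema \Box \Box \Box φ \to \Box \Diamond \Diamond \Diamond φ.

\forall x \forall z (xRz \to \exists w (x R^3 w \wedge z R^3 w))

This is a Sahlqvist (Geach-type) schema ◇^0□^3φ → □^1◇^3φ.
Minimal-valuation argument: fix x; take any y with xR^0y and any z with xR^1z. Set V(φ) to the set of worlds R-reachable from y in exactly 3 steps. Then □^3φ holds at y, so the antecedent holds at x; validity forces ◇^3φ at z, giving a w with zR^3w and yR^3w.
First-order correspondent: \forall x \forall z (xRz \to \exists w (x R^3 w \wedge z R^3 w)).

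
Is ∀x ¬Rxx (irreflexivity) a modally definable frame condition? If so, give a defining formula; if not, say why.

Modal frame validity is preserved under surjective bounded morphisms.
The 4-cycle (worlds 0,1,2,3 with 0→1→2→3→0) is irreflexive, and the map sending every world to a single reflexive point • is a surjective bounded morphism (forth: every edge maps to (•,•); back: every world has a successor). So any modal formula valid on the 4-cycle is also valid on the reflexive point, which is not irreflexive.
So no modal formula (or set of formulas) defines exactly the irreflexive frames.

Not modally definable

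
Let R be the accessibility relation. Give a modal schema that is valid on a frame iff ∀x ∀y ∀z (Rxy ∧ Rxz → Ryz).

This is the Euclidean property; the standard corresponding axiom is 5: ◇r → □◇r.
Suppose ◇r→□◇r is valid. Take Rxy, Rxz and set V(r)={y}. Then ◇r at x, so □◇r at x, so ◇r at z, so some w with Rzw has r; w=y, i.e. Rzy. By symmetry of the argument, Ryz.

◇r → □◇r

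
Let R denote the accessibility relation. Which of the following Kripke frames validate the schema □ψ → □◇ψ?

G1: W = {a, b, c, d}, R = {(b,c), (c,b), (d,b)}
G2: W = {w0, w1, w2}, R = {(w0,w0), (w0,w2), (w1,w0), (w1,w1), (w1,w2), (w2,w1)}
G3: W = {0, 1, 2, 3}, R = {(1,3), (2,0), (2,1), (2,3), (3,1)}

This is the axiom for a generalized confluence (Geach) condition; its first-order frame correspondent is ∀x ∀z (xRz → ∃w (xRw ∧ zRw)).
G1: fails — bRc but no w with bRw and cRw.
G2: fails — w0Rw2 but no w with w0Rw and w2Rw.
G3: fails — 1R3 but no w with 1Rw and 3Rw.

none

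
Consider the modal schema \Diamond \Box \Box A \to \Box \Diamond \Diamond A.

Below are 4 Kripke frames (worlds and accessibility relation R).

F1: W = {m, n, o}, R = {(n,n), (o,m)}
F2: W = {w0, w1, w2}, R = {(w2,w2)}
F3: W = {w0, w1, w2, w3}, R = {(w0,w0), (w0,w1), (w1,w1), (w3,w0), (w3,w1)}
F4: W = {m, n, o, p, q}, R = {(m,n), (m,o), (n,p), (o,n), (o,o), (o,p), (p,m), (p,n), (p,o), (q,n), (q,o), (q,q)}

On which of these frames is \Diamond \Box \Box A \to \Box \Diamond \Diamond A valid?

Frame correspondent (Sahlqvist): \forall x \forall y \forall z ((xRy \wedge xRz) \to \exists w (y R^2 w \wedge z R^2 w)) — i.e. a generalized confluence (Geach) condition.
F1: fails — oRm, oRm but no w with mR²w and mR²w.
F2: holds.
F3: holds.
F4: holds.
Valid on: F2, F3, F4.

F2, F3, F4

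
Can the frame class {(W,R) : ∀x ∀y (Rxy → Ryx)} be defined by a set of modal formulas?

Yes: it is symmetry, defined by the B schema r → □◇r.

Yes, by r → □◇r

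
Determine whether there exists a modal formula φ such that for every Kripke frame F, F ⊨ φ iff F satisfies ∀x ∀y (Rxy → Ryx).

Yes, by r → □◇r

The condition is symmetry. A defining modal formula is r → □◇r.
Suppose r→□◇r is valid. Take Rxy and set V(r)={x}. Then r at x, so □◇r at x, so ◇r at y, so some z with Ryz has r; z=x, i.e. Ryx.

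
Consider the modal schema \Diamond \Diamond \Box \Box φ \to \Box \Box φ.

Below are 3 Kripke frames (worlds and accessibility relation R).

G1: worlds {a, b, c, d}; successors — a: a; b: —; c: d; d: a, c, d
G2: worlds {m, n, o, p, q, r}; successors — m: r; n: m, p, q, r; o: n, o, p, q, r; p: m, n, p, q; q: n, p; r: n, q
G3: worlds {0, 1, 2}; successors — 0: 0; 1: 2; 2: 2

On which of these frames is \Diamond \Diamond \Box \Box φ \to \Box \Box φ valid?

G3

Frame correspondent (Sahlqvist): \forall x \forall y \forall z ((x R^2 y \wedge x R^2 z) \to \exists w (y R^2 w \wedge z = w)) — i.e. a generalized confluence (Geach) condition.
G1: fails — cR²a, cR²c but no w with aR²w and c=w.
G2: fails — nR²m, nR²m but no w with mR²w and m=w.
G3: holds.
Valid on: G3.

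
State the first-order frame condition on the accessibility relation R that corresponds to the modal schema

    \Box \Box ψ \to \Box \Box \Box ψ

\forall x \forall z (x R^3 z \to \exists w (x R^2 w \wedge z = w))

This is a Sahlqvist (Geach-type) schema ◇^0□^2ψ → □^3◇^0ψ.
First-order correspondent: \forall x \forall z (x R^3 z \to \exists w (x R^2 w \wedge z = w)).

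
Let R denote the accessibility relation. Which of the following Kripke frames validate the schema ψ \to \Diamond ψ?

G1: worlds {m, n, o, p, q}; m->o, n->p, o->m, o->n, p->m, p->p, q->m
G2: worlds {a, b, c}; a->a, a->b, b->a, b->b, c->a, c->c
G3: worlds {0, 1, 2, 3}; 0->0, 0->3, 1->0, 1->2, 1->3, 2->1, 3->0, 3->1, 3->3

The schema corresponds to reflexivity: \forall x Rxx.
G1: fails — world m does not see itself.
G2: condition met.
G3: fails — world 1 does not see itself.
Valid on: G2.

G2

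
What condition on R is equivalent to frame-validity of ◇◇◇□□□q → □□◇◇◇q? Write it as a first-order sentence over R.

∀x ∀y ∀z ((xR³y ∧ xR²z) → ∃w (yR³w ∧ zR³w))

This is a Sahlqvist (Geach-type) schema ◇^3□^3q → □^2◇^3q.
First-order correspondent: ∀x ∀y ∀z ((xR³y ∧ xR²z) → ∃w (yR³w ∧ zR³w)).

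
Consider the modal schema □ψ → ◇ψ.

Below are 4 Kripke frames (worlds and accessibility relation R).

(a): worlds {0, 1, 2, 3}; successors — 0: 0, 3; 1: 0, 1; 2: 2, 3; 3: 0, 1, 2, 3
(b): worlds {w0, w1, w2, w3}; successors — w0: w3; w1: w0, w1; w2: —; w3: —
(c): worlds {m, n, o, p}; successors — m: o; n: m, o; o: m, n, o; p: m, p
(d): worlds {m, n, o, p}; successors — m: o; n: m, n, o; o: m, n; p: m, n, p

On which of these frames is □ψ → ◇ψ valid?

(a), (c), (d)

The schema corresponds to seriality: ∀x ∃y Rxy.
(a): condition met.
(b): fails — world w2 has no successor.
(c): condition met.
(d): condition met.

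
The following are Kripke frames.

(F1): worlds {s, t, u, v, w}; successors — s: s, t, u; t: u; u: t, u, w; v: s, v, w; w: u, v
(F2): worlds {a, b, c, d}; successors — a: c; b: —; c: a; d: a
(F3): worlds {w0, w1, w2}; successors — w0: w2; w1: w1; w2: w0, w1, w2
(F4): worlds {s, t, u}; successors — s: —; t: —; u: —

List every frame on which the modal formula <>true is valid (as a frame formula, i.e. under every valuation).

(F1), (F3)

Frame correspondent (Sahlqvist): forall x exists y Rxy — i.e. seriality.
(F1): condition met.
(F2): fails — world b has no successor.
(F3): condition met.
(F4): fails — world s has no successor.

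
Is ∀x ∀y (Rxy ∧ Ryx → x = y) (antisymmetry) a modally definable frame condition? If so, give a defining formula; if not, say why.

No

Any modally definable frame class is closed under surjective bounded morphisms.
The 4-cycle (worlds 0,1,2,3 with 0→1→2→3→0) is antisymmetric. Sending even-indexed worlds to a and odd-indexed worlds to b is a surjective bounded morphism onto the two-world frame with a↔b, which is not antisymmetric.
Hence antisymmetry is not modally definable.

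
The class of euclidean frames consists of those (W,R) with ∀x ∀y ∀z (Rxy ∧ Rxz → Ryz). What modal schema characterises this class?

The condition is the Euclidean property. The 5 schema ◇ψ → □◇ψ defines it.

◇ψ → □◇ψ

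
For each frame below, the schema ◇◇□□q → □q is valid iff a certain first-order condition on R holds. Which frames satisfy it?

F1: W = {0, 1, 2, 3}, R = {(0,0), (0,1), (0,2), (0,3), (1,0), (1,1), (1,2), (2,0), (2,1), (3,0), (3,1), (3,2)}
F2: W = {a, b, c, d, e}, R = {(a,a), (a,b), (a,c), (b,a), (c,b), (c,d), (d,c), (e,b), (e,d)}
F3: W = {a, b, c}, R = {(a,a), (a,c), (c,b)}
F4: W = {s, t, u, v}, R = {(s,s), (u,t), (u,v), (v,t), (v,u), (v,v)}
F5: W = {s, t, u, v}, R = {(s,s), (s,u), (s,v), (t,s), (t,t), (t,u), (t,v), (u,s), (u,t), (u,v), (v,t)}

Frame correspondent (Sahlqvist): ∀x ∀y ∀z ((xR²y ∧ xRz) → ∃w (yR²w ∧ z = w)) — i.e. a generalized confluence (Geach) condition.
F1: ✓.
F2: fails — aR²c, aRb but no w with cR²w and b=w.
F3: fails — aR²b, aRa but no w with bR²w and a=w.
F4: fails — uR²t, uRt but no w with tR²w and t=w.
F5: ✓.

F1, F5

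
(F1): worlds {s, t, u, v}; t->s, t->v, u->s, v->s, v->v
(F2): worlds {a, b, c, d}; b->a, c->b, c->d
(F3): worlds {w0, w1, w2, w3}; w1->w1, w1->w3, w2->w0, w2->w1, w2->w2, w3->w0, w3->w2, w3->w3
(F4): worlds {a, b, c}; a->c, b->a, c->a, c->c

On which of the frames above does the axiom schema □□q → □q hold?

The schema corresponds to density: ∀x ∀y (Rxy → ∃z (Rxz ∧ Rzy)).
(F1): fails — Rus but no z with Ruz and Rzs.
(F2): fails — Rba but no z with Rbz and Rza.
(F3): ✓.
(F4): fails — Rba but no z with Rbz and Rza.

(F3)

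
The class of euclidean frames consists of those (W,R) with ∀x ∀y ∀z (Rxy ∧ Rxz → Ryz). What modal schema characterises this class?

◇ψ → □◇ψ

A defining formula is ◇ψ → □◇ψ (the 5 axiom).
Suppose ◇ψ→□◇ψ is valid. Take Rxy, Rxz and set V(ψ)={y}. Then ◇ψ at x, so □◇ψ at x, so ◇ψ at z, so some w with Rzw has ψ; w=y, i.e. Rzy. By symmetry of the argument, Ryz.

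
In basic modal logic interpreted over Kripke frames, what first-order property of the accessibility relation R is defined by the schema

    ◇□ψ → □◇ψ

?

Suppose ◇□ψ→□◇ψ is valid. Take Rxy, Rxz and set V(ψ)={w : Ryw}. Then □ψ at y so ◇□ψ at x, so □◇ψ at x, so ◇ψ at z, giving w with Rzw and Ryw.
Conversely, any frame satisfying ∀x ∀y ∀z (Rxy ∧ Rxz → ∃w (Ryw ∧ Rzw)) validates the schema.
Frame condition: ∀x ∀y ∀z (Rxy ∧ Rxz → ∃w (Ryw ∧ Rzw)).

convergence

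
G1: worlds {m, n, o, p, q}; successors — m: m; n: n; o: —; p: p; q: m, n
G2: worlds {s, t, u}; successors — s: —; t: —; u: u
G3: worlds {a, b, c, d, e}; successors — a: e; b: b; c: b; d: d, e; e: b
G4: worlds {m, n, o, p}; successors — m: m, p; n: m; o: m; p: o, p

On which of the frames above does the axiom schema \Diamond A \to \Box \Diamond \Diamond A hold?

The schema corresponds to a generalized confluence (Geach) condition: \forall x \forall y \forall z ((xRy \wedge xRz) \to \exists w (y = w \wedge z R^2 w)).
G1: fails — qRm, qRn but no w with m=w and nR²w.
G2: condition met.
G3: fails — aRe, aRe but no w with e=w and eR²w.
G4: fails — pRo, pRo but no w with o=w and oR²w.

G2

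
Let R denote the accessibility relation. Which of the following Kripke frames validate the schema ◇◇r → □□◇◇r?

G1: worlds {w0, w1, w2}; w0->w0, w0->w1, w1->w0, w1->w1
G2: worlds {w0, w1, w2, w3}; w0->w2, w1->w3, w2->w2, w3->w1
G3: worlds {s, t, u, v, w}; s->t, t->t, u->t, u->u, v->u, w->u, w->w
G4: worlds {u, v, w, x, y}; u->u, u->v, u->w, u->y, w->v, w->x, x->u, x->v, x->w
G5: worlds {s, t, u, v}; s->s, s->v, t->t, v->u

G1, G2

Frame correspondent (Sahlqvist): ∀x ∀y ∀z ((xR²y ∧ xR²z) → ∃w (y = w ∧ zR²w)) — i.e. a generalized confluence (Geach) condition.
G1: holds.
G2: holds.
G3: fails — uR²u, uR²t but no w* with u=w* and tR²w*.
G4: fails — uR²u, uR²v but no t with u=t and vR²t.
G5: fails — sR²s, sR²u but no w with s=w and uR²w.
Valid on: G1, G2.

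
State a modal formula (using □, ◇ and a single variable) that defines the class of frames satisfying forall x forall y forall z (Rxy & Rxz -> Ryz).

A defining formula is ◇p → □◇p (the 5 axiom).

◇p → □◇p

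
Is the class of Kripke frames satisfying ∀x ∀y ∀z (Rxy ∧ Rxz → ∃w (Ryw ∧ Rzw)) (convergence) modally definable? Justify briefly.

This is a Sahlqvist condition; the .2 axiom ◇□p → □◇p defines it.
Suppose ◇□p→□◇p is valid. Take Rxy, Rxz and set V(p)={w : Ryw}. Then □p at y so ◇□p at x, so □◇p at x, so ◇p at z, giving w with Rzw and Ryw.

Definable; ◇□p → □◇p defines it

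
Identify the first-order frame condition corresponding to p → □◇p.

symmetry: ∀x ∀y (Rxy → Ryx)

Suppose p→□◇p is valid. Take Rxy and set V(p)={x}. Then p at x, so □◇p at x, so ◇p at y, so some z with Ryz has p; z=x, i.e. Ryx.
Conversely, any frame satisfying ∀x ∀y (Rxy → Ryx) validates the schema.
Frame condition: ∀x ∀y (Rxy → Ryx).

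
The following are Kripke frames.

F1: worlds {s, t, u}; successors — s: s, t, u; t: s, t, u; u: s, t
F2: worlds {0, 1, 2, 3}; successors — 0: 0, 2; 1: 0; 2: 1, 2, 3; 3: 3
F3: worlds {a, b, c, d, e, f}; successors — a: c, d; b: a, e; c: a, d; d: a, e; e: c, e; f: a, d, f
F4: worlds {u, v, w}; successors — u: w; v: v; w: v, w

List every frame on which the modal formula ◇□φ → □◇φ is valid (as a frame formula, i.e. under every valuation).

F1, F4

The schema corresponds to convergence: ∀x ∀y ∀z (Rxy ∧ Rxz → ∃w (Ryw ∧ Rzw)).
F1: ✓.
F2: fails — R23 and R21 but 3 and 1 have no common successor.
F3: fails — Rcd and Rca but d and a have no common successor.
F4: ✓.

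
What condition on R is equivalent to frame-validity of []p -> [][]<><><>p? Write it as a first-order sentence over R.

This is a Sahlqvist (Geach-type) schema ◇^0□^1p → □^2◇^3p.
First-order correspondent: forall x forall z (x R^2 z -> exists w (xRw & z R^3 w)).

forall x forall z (x R^2 z -> exists w (xRw & z R^3 w))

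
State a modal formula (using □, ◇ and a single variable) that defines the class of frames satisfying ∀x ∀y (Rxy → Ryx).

The condition is symmetry. The B schema q → □◇q defines it.
Suppose q→□◇q is valid. Take Rxy and set V(q)={x}. Then q at x, so □◇q at x, so ◇q at y, so some z with Ryz has q; z=x, i.e. Ryx.

q → □◇q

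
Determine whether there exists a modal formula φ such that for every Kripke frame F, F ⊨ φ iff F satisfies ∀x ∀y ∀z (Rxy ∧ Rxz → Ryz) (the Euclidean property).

The condition is the Euclidean property. A defining modal formula is ◇r → □◇r.
Suppose ◇r→□◇r is valid. Take Rxy, Rxz and set V(r)={y}. Then ◇r at x, so □◇r at x, so ◇r at z, so some w with Rzw has r; w=y, i.e. Rzy. By symmetry of the argument, Ryz.

Yes, by ◇r → □◇r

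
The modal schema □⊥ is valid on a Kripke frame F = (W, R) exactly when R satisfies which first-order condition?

emptiness of R: ∀x ∀y ¬Rxy

□⊥ is valid iff no world has any successor (otherwise □⊥ fails at any world with one).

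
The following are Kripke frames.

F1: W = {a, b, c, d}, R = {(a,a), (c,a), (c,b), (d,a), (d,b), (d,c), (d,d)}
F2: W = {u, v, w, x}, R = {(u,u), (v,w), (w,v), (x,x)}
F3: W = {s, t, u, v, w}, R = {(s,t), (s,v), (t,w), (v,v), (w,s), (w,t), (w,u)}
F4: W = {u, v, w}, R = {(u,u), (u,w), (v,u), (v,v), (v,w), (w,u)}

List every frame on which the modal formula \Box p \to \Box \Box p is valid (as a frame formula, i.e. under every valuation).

F1

Frame correspondent (Sahlqvist): \forall x \forall y \forall z (Rxy \wedge Ryz \to Rxz) — i.e. transitivity.
F1: ✓.
F2: fails — Rvw and Rwv but not Rvv.
F3: fails — Rwt and Rtw but not Rww.
F4: fails — Rwu and Ruw but not Rww.
Valid on: F1.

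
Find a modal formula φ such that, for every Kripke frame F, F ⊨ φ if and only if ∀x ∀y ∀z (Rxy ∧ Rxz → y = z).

This is partial functionality; the standard corresponding axiom is CD: ◇s → □s.
Suppose ◇s→□s is valid. Take Rxy, Rxz and set V(s)={y}. Then ◇s at x, so □s at x, so s at z, i.e. z=y.

◇s → □s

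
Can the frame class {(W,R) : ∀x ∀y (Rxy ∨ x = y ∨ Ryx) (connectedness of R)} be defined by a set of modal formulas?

No

If a class were modally definable it would be closed under disjoint unions (Goldblatt–Thomason).
Take 3 disjoint single-world reflexive frames: each is trivially connected, but their disjoint union has 3 worlds with no edge between distinct components, so it is not connected.
So the class is not modally definable.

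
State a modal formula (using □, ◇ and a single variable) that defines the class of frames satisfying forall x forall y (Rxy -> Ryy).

This is shift-reflexivity; the standard corresponding axiom is T□: □(□p → p).
Suppose □(□p→p) is valid. Take Rxy and set V(p)={w : Ryw}. Then at y, □p holds; since □(□p→p) at x, □p→p at y, so p at y, i.e. Ryy.

□(□p → p)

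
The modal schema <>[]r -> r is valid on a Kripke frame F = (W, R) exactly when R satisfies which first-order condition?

This schema is equivalent to the B axiom r → □◇r.
Its frame correspondent is symmetry — forall x forall y (Rxy -> Ryx).

Symmetry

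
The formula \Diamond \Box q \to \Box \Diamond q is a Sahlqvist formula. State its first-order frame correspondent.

convergence: \forall x \forall y \forall z (Rxy \wedge Rxz \to \exists w (Ryw \wedge Rzw))

Suppose ◇□q→□◇q is valid. Take Rxy, Rxz and set V(q)={w : Ryw}. Then □q at y so ◇□q at x, so □◇q at x, so ◇q at z, giving w with Rzw and Ryw.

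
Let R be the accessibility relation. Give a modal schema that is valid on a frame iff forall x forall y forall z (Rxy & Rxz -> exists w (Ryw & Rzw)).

The condition is convergence. The .2 schema ◇□s → □◇s defines it.
Suppose ◇□s→□◇s is valid. Take Rxy, Rxz and set V(s)={w : Ryw}. Then □s at y so ◇□s at x, so □◇s at x, so ◇s at z, giving w with Rzw and Ryw.

◇□s → □◇s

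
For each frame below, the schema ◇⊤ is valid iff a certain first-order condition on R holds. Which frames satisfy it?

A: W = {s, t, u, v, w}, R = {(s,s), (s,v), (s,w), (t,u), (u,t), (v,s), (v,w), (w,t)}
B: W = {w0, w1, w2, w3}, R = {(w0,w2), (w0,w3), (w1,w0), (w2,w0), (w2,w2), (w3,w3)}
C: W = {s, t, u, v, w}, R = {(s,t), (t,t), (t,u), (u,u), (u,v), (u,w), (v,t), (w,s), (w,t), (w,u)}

A, B, C

The schema corresponds to seriality: ∀x ∃y Rxy.
A: condition met.
B: condition met.
C: condition met.
Valid on: A, B, C.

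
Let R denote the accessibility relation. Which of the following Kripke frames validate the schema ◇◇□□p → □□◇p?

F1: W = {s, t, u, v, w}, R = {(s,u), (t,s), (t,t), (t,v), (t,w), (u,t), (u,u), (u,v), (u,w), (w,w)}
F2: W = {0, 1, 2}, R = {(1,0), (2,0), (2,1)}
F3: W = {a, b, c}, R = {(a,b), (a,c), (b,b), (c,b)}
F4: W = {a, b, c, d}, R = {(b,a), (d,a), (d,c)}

F3, F4

Frame correspondent (Sahlqvist): ∀x ∀y ∀z ((xR²y ∧ xR²z) → ∃w (yR²w ∧ zRw)) — i.e. a generalized confluence (Geach) condition.
F1: fails — sR²t, sR²v but no w* with tR²w* and vRw*.
F2: fails — 2R²0, 2R²0 but no w with 0R²w and 0Rw.
F3: holds.
F4: holds.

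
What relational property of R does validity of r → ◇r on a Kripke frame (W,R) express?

This is frame-equivalent to □r → r (substitute ¬r for r and contrapose).
Suppose □r→r is valid. At any x set V(r)={w : Rxw}. Then □r holds at x, so r holds at x, i.e. Rxx.

reflexivity: ∀x Rxx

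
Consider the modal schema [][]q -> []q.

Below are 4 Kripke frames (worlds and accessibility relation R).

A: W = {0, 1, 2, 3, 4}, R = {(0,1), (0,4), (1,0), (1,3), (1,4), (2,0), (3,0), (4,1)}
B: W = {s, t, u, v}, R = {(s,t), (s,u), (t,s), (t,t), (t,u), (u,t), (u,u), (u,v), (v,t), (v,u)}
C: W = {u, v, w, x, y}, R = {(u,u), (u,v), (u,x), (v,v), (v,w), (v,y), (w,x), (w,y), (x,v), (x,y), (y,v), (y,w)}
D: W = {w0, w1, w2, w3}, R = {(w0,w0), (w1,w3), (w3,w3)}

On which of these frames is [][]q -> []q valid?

This is the axiom for density; its first-order frame correspondent is forall x forall y (Rxy -> exists z (Rxz & Rzy)).
A: fails — R20 but no z with R2z and Rz0.
B: condition met.
C: fails — Rwx but no z with Rwz and Rzx.
D: condition met.

B, D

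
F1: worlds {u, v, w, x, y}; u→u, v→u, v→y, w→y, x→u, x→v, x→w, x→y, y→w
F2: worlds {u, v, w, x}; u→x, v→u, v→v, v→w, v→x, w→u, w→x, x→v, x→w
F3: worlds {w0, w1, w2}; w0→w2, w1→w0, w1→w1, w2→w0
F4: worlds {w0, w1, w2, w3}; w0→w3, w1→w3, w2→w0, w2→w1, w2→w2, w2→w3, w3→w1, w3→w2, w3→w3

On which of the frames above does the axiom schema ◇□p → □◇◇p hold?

This is the axiom for a generalized confluence (Geach) condition; its first-order frame correspondent is ∀x ∀y ∀z ((xRy ∧ xRz) → ∃w (yRw ∧ zR²w)).
F1: fails — vRu, vRy but no t with uRt and yR²t.
F2: fails — vRu, vRu but no t with uRt and uR²t.
F3: fails — w0Rw2, w0Rw2 but no w with w2Rw and w2R²w.
F4: holds.

F4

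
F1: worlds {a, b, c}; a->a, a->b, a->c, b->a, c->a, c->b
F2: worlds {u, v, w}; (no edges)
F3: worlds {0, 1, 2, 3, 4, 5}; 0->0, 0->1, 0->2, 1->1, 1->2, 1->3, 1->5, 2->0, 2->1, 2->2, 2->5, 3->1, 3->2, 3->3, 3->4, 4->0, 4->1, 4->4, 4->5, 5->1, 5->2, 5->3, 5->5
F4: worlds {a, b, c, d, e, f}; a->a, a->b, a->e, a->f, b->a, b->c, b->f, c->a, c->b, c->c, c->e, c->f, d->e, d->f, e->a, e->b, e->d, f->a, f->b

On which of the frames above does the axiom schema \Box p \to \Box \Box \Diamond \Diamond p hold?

F1, F2, F3

Frame correspondent (Sahlqvist): \forall x \forall z (x R^2 z \to \exists w (xRw \wedge z R^2 w)) — i.e. a generalized confluence (Geach) condition.
F1: condition met.
F2: condition met.
F3: condition met.
F4: fails — dR²d but no w with dRw and dR²w.
Valid on: F1, F2, F3.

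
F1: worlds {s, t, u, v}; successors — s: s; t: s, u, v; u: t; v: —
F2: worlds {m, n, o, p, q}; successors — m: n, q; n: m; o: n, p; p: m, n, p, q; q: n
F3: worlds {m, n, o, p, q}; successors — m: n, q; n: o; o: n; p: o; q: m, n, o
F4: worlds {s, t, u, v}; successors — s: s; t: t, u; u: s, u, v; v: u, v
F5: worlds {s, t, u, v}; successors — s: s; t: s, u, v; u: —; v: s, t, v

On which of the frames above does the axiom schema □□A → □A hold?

F4

Frame correspondent (Sahlqvist): ∀x ∀y (Rxy → ∃z (Rxz ∧ Rzy)) — i.e. density.
F1: fails — Rtv but no z with Rtz and Rzv.
F2: fails — Rqn but no z with Rqz and Rzn.
F3: fails — Ron but no z with Roz and Rzn.
F4: ✓.
F5: fails — Rtu but no z with Rtz and Rzu.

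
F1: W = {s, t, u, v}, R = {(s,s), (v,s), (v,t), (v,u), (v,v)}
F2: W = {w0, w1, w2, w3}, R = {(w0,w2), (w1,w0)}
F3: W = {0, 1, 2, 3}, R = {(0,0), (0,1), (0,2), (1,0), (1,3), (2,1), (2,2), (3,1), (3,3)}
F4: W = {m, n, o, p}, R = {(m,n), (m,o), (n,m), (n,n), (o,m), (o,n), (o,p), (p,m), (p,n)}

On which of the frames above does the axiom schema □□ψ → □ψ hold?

F1, F3

The schema corresponds to density: ∀x ∀y (Rxy → ∃z (Rxz ∧ Rzy)).
F1: satisfies the condition.
F2: fails — Rw0w2 but no z with Rw0z and Rzw2.
F3: satisfies the condition.
F4: fails — Rop but no z with Roz and Rzp.
Valid on: F1, F3.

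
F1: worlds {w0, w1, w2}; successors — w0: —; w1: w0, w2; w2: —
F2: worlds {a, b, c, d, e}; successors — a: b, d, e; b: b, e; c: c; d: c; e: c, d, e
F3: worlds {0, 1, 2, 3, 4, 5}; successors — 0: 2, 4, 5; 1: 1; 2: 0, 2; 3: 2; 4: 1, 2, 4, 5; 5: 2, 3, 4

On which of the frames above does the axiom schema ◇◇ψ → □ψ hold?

F1

Frame correspondent (Sahlqvist): ∀x ∀y ∀z ((xR²y ∧ xRz) → ∃w (y = w ∧ z = w)) — i.e. a generalized confluence (Geach) condition.
F1: satisfies the condition.
F2: fails — aR²b, aRd but b ≠ d.
F3: fails — 0R²0, 0R2 but 0 ≠ 2.
Valid on: F1.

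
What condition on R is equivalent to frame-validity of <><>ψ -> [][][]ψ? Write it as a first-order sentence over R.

forall x forall y forall z ((x R^2 y & x R^3 z) -> exists w (y = w & z = w))

This is a Sahlqvist (Geach-type) schema ◇^2□^0ψ → □^3◇^0ψ.
Minimal-valuation argument: fix x; take any y with xR^2y and any z with xR^3z. Set V(ψ) to the set of worlds R-reachable from y in exactly 0 steps. Then □^0ψ holds at y, so the antecedent holds at x; validity forces ◇^0ψ at z, giving a w with zR^0w and yR^0w.
First-order correspondent: forall x forall y forall z ((x R^2 y & x R^3 z) -> exists w (y = w & z = w)).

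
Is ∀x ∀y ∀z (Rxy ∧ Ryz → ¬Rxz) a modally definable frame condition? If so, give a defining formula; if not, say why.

No

Any modally definable frame class is closed under surjective bounded morphisms.
The 5-cycle (worlds w0,w1,w2,w3,w4 with w0→w1→w2→w3→w4→w0) is intransitive. Mapping every world to a single reflexive point • is a surjective bounded morphism; the reflexive point is not intransitive (R••∧R•• but R••).
So the class is not modally definable.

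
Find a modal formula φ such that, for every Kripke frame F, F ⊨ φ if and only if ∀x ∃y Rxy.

A defining formula is □p → ◇p (the D axiom).
Suppose □p→◇p is valid. At any x set V(p)=W. Then □p at x, so ◇p at x, so x has a successor.

□p → ◇p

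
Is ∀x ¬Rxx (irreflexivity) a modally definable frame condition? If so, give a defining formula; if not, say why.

Not modally definable

If a class were modally definable it would be closed under surjective bounded morphisms (Goldblatt–Thomason).
The 2-cycle (worlds w0,w1 with w0→w1→w0) is irreflexive, and the map sending every world to a single reflexive point • is a surjective bounded morphism (forth: every edge maps to (•,•); back: every world has a successor). So any modal formula valid on the 2-cycle is also valid on the reflexive point, which is not irreflexive.
So no modal formula (or set of formulas) defines exactly the irreflexive frames.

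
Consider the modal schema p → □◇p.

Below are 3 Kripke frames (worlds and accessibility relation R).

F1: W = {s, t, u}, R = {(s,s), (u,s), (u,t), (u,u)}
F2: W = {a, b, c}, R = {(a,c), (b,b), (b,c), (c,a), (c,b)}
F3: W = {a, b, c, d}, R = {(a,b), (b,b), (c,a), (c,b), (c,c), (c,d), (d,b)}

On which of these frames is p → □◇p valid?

This is the axiom for symmetry; its first-order frame correspondent is ∀x ∀y (Rxy → Ryx).
F1: fails — Rus but not Rsu.
F2: satisfies the condition.
F3: fails — Rcd but not Rdc.
Valid on: F2.

F2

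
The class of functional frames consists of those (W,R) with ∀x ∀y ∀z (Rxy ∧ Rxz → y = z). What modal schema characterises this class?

◇p → □p

This is partial functionality; the standard corresponding axiom is CD: ◇p → □p.
Suppose ◇p→□p is valid. Take Rxy, Rxz and set V(p)={y}. Then ◇p at x, so □p at x, so p at z, i.e. z=y.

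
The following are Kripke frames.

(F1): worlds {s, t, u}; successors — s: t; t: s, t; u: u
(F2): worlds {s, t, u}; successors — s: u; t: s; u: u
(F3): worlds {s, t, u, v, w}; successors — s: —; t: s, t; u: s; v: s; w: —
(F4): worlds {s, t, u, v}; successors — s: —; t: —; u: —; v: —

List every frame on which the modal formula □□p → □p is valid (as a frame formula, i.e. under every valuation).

(F1), (F4)

The schema corresponds to density: ∀x ∀y (Rxy → ∃z (Rxz ∧ Rzy)).
(F1): holds.
(F2): fails — Rts but no z with Rtz and Rzs.
(F3): fails — Rvs but no z with Rvz and Rzs.
(F4): holds.
Valid on: (F1), (F4).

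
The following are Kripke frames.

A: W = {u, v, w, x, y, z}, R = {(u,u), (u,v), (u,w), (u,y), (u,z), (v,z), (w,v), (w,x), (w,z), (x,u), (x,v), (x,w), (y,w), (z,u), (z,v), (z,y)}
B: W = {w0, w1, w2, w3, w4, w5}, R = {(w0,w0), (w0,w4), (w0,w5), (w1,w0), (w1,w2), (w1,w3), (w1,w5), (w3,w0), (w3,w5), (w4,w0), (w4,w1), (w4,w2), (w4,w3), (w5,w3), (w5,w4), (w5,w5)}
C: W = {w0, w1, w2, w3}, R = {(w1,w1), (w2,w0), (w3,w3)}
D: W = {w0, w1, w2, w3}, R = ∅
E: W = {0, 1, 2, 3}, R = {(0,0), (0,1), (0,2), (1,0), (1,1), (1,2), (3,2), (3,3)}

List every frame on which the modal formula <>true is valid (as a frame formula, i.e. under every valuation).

Frame correspondent (Sahlqvist): forall x exists y Rxy — i.e. seriality.
A: satisfies the condition.
B: fails — world w2 has no successor.
C: fails — world w0 has no successor.
D: fails — world w0 has no successor.
E: fails — world 2 has no successor.
Valid on: A.

A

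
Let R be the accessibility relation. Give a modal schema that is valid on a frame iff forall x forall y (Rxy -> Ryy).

The condition is shift-reflexivity. The T□ schema □(□s → s) defines it.
Suppose □(□s→s) is valid. Take Rxy and set V(s)={w : Ryw}. Then at y, □s holds; since □(□s→s) at x, □s→s at y, so s at y, i.e. Ryy.

□(□s → s)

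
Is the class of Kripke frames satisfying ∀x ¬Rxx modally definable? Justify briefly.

If a class were modally definable it would be closed under surjective bounded morphisms (Goldblatt–Thomason).
The 3-cycle (worlds w0,w1,w2 with w0→w1→w2→w0) is irreflexive, and the map sending every world to a single reflexive point • is a surjective bounded morphism (forth: every edge maps to (•,•); back: every world has a successor). So any modal formula valid on the 3-cycle is also valid on the reflexive point, which is not irreflexive.
Hence irreflexivity is not modally definable.

Not modally definable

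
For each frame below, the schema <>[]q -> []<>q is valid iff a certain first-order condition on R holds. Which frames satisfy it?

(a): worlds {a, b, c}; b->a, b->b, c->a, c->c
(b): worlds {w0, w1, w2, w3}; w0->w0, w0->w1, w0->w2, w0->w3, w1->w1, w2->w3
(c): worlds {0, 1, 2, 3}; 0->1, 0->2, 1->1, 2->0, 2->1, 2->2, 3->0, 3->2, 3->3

(c)

This is the axiom for convergence; its first-order frame correspondent is forall x forall y forall z (Rxy & Rxz -> exists w (Ryw & Rzw)).
(a): fails — Rba and Rba but a and a have no common successor.
(b): fails — Rw0w1 and Rw0w2 but w1 and w2 have no common successor.
(c): holds.
Valid on: (c).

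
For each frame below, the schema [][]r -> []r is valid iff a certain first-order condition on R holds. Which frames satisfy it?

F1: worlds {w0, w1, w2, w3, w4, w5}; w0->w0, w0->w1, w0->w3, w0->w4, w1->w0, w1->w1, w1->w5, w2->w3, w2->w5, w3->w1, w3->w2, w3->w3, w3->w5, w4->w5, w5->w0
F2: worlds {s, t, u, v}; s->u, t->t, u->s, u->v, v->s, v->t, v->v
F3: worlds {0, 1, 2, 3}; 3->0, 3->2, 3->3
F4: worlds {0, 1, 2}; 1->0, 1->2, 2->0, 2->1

F3

Frame correspondent (Sahlqvist): forall x forall y (Rxy -> exists z (Rxz & Rzy)) — i.e. density.
F1: fails — Rw4w5 but no z with Rw4z and Rzw5.
F2: fails — Rsu but no z with Rsz and Rzu.
F3: condition met.
F4: fails — R12 but no z with R1z and Rz2.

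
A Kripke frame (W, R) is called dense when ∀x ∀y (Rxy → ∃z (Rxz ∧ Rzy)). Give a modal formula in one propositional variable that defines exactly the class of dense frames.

□□ψ → □ψ

The condition is density. The C4 schema □□ψ → □ψ defines it.
Suppose □□ψ→□ψ is valid. Take Rxy and set V(ψ)={w : xR²w}. Then □□ψ at x, so □ψ at x, so ψ at y, i.e. ∃z(Rxz∧Rzy).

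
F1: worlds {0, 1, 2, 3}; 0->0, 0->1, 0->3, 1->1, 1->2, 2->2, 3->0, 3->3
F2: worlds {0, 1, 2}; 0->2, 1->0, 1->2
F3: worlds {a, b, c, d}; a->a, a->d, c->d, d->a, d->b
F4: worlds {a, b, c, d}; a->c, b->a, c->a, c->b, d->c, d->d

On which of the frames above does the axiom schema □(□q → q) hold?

F1

This is the axiom for shift-reflexivity; its first-order frame correspondent is ∀x ∀y (Rxy → Ryy).
F1: holds.
F2: fails — R12 but not R22.
F3: fails — Rcd but not Rdd.
F4: fails — Rdc but not Rcc.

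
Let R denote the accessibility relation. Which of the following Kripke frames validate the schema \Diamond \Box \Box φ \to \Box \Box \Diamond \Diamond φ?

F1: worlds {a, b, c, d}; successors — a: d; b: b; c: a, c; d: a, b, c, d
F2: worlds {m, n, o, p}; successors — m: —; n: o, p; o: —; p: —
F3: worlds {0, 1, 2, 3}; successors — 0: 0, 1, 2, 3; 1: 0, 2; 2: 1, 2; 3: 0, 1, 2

F2, F3

This is the axiom for a generalized confluence (Geach) condition; its first-order frame correspondent is \forall x \forall y \forall z ((xRy \wedge x R^2 z) \to \exists w (y R^2 w \wedge z R^2 w)).
F1: fails — dRb, dR²c but no w with bR²w and cR²w.
F2: ✓.
F3: ✓.
Valid on: F2, F3.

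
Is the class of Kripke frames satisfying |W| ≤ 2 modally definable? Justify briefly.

No

Modal frame validity is preserved under disjoint unions.
Any modal formula valid on each of 3 disjoint one-world frames is valid on their disjoint union (validity is preserved under disjoint unions). Each one-world frame has |W|=1≤2, but the union has |W|=3.
Hence having at most 2 worlds is not modally definable.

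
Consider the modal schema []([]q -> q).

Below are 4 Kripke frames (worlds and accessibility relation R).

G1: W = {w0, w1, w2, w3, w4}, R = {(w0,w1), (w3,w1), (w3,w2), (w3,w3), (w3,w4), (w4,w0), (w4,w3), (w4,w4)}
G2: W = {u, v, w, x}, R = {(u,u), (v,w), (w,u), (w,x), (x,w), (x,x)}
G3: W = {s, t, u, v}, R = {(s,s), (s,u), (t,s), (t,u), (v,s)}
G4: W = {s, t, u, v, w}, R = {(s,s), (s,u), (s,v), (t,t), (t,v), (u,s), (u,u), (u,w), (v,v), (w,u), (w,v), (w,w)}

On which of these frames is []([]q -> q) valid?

Frame correspondent (Sahlqvist): forall x forall y (Rxy -> Ryy) — i.e. shift-reflexivity.
G1: fails — Rw3w1 but not Rw1w1.
G2: fails — Rxw but not Rww.
G3: fails — Rtu but not Ruu.
G4: condition met.
Valid on: G4.

G4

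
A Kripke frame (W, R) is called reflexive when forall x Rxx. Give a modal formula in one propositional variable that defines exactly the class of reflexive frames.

□ψ → ψ

This is reflexivity; the standard corresponding axiom is T: □ψ → ψ.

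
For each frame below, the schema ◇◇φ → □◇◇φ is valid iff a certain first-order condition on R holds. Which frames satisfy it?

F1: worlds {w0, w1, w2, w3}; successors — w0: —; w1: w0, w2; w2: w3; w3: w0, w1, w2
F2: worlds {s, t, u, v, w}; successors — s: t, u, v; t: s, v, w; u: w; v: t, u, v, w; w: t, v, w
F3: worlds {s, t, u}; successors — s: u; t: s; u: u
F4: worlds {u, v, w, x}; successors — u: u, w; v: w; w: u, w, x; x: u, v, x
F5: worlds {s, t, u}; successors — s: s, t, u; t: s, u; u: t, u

F3, F5

This is the axiom for a generalized confluence (Geach) condition; its first-order frame correspondent is ∀x ∀y ∀z ((xR²y ∧ xRz) → ∃w (y = w ∧ zR²w)).
F1: fails — w1R²w3, w1Rw0 but no w with w3=w and w0R²w.
F2: fails — sR²s, sRt but no w* with s=w* and tR²w*.
F3: condition met.
F4: fails — wR²v, wRu but no t with v=t and uR²t.
F5: condition met.
Valid on: F3, F5.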